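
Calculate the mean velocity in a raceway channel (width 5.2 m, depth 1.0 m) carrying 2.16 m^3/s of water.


Cross-sectional area = W * d = 5.2 * 1.0 = 5.2 m^2
Velocity = Q / A = 2.16 / 5.2 = 0.415385 m/s

0.415385 m/s


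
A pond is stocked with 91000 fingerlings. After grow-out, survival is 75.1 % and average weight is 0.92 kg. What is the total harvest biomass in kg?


Survivors = 91000 * 75.1/100 = 68341 fish
Harvest biomass = survivors * W_f = 68341 * 0.92 = 62873.72 kg

62873.72 kg


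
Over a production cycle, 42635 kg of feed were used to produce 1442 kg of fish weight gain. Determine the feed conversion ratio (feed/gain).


FCR = feed consumed / weight gained
FCR = 42635 kg / 1442 kg = 29.5666

29.5666


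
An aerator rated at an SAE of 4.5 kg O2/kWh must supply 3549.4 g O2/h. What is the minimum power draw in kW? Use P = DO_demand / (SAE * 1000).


SAE in g O2/kWh = 4.5 * 1000 = 4500 g/kWh
P = DO_demand / SAE_g = 3549.4 / 4500 = 0.788756 kW

0.788756 kW


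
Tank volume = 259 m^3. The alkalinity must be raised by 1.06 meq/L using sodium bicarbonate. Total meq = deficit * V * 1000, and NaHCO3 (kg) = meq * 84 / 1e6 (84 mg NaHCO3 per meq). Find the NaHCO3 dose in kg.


Tank volume in L = 259 m^3 * 1000 = 259000 L
Total meq required = 1.06 meq/L * 259000 L = 274540 meq
NaHCO3 mass = 274540 meq * 84 mg/meq / 1e6 = 23.0614 kg

23.0614 kg


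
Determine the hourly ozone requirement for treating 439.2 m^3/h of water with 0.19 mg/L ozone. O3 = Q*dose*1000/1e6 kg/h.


O3 demand (mg/h) = Q * dose * 1000 = 439.2 * 0.19 * 1000 = 83448 mg/h
Convert mg to kg: 83448 / 1e6 = 0.083448 kg/h

0.083448 kg/h


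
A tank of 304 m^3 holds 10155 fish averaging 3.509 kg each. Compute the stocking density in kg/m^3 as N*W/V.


Total biomass = 10155 fish * 3.509 kg = 35633.895 kg
Density = total biomass / volume = 35633.895 / 304 = 117.217 kg/m^3

117.217 kg/m^3


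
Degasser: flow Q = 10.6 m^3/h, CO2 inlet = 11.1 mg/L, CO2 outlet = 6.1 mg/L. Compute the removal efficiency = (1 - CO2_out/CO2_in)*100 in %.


CO2_out / CO2_in = 6.1 / 11.1 = 0.54954955
Fraction remaining = 0.54954955
efficiency = (1 - 0.54954955) * 100 = 45.045 %

45.045 %


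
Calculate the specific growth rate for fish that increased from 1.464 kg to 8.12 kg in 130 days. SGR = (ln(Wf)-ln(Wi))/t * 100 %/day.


ln(W_f) = ln(8.12) = 2.0943302
ln(W_i) = ln(1.464) = 0.38117242
ln(W_f) - ln(W_i) = 2.0943302 - 0.38117242 = 1.7131578
SGR = 1.7131578 / 130 * 100 = 1.31781 %/day

1.31781 %/day


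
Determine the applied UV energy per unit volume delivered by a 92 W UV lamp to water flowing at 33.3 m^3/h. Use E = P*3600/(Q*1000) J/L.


Energy delivered per hour = 92 W * 3600 s = 331200 J/h
Volume treated per hour = 33.3 m^3/h * 1000 = 33300 L/h
dose = 331200 / 33300 = 9.94595 J/L

9.94595 J/L


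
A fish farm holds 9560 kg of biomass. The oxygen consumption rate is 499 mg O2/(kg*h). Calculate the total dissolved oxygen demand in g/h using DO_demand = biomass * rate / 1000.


Total O2 consumption (mg/h) = 9560 kg * 499 mg/(kg*h) = 4770440 mg/h
Convert to g/h: 4770440 / 1000 = 4770.44 g/h

4770.44 g/h


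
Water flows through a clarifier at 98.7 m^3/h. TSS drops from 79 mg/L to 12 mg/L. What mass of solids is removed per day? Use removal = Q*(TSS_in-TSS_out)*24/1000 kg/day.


Concentration drop: TSS_in - TSS_out = 79 - 12 = 67 mg/L
Hourly solids removed = Q * dTSS = 98.7 m^3/h * 67 mg/L = 6612.9 g/h  (m^3/h * mg/L = g/h)
Daily solids removed = 6612.9 * 24 = 158709.6 g/day
Convert g to kg: 158709.6 / 1000 = 158.7096 kg/day

158.7096 kg/day


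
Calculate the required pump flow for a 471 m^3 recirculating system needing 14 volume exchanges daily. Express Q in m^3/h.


Daily recirculation volume = 471 m^3 * 14 = 6594 m^3/day
Flow rate Q = daily volume / 24 h = 6594 / 24 = 274.75 m^3/h

274.75 m^3/h


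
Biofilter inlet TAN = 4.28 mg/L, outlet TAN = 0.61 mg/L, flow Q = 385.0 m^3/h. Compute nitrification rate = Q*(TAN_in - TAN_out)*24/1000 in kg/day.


Concentration drop: TAN_in - TAN_out = 4.28 - 0.61 = 3.67 mg/L
Hourly TAN removed = Q * dTAN = 385.0 m^3/h * 3.67 mg/L = 1412.95 g/h  (m^3/h * mg/L = g/h)
Daily TAN removed = 1412.95 * 24 = 33910.8 g/day
Convert to kg/day: 33910.8 / 1000 = 33.9108 kg/day

33.9108 kg/day


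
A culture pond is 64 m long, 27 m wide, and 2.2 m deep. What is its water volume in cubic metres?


Base area = L * W = 64 * 27 = 1728 m^2
Volume = area * depth = 1728 * 2.2 = 3801.6 m^3

3801.6 m^3


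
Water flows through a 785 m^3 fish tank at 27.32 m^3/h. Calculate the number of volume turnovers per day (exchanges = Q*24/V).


Daily flow volume = 27.32 m^3/h * 24 h = 655.68 m^3/day
Exchanges = daily flow / tank volume = 655.68 / 785 = 0.835261 exchanges/day

0.835261 exchanges/day


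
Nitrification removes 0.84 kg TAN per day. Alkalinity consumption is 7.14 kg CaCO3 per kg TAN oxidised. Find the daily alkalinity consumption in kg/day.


Alkalinity factor: 7.14 kg CaCO3 consumed per kg TAN nitrified
alk = 0.84 kg TAN * 7.14 = 5.9976 kg CaCO3/day

5.9976 kg CaCO3/day


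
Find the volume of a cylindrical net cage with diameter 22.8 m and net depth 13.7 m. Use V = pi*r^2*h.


r = d/2 = 22.8/2 = 11.4 m
Base area = pi*r^2 = pi*11.4^2 = 408.28138 m^2
Volume = 408.28138 * 13.7 = 5593.45 m^3

5593.45 m^3


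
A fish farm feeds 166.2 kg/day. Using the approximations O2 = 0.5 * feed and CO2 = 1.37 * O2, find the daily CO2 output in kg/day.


O2 = 166.2 * 0.5 = 83.1
CO2 = 83.1 * 1.37 = 113.847

113.847 kg/day


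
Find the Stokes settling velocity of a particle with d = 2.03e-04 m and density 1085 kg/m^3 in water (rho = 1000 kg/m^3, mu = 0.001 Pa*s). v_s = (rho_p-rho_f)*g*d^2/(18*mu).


Density difference: rho_p - rho_f = 1085 - 1000 = 85 kg/m^3
d^2 = (2.03e-04)^2 = 4.1209e-08 m^2
Numerator = (rho_p - rho_f) * g * d^2 = 85 * 9.81 * 4.1209e-08 = 3.4362125e-05
Denominator = 18 * mu = 18 * 0.001 = 0.018
v_s = 3.4362125e-05 / 0.018 = 0.00190901 m/s
Check: Re = rho_f * v_s * d / mu = 1000 * 0.00190901 * 2.03e-04 / 0.001 = 0.388 < 1, so Stokes' law applies.

0.00190901 m/s


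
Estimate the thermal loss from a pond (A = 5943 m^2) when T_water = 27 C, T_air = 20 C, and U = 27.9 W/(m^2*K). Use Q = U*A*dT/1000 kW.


Temperature difference dT = 27 - 20 = 7 K
Heat loss (W) = U * A * dT = 27.9 * 5943 * 7 = 1160667.9 W
Convert to kW: 1160667.9 / 1000 = 1160.6679 kW

1160.6679 kW


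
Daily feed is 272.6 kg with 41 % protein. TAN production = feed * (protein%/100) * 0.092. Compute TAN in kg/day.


Protein in feed = 272.6 * 41/100 = 111.766 kg/day
TAN = protein * 0.092 = 111.766 * 0.092 = 10.282472 kg/day

10.282472 kg/day


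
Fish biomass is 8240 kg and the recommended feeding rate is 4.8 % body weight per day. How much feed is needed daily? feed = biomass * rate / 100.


Feeding rate fraction = 4.8% / 100 = 0.048
Daily feed = 8240 kg * 0.048 = 395.52 kg/day

395.52 kg/day


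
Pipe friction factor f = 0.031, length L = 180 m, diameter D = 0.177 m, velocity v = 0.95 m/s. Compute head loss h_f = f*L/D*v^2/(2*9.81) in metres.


v^2 = 0.95^2 = 0.9025 m^2/s^2
L/D = 180/0.177 = 1016.9492
h_f = f*(L/D)*v^2/(2g) = 0.031 * 1016.9492 * 0.9025 / 19.62 = 1.45014 m

1.45014 m


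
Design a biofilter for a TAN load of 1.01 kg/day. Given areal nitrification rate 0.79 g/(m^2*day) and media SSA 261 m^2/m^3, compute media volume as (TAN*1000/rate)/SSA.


A = 1.01*1000 / 0.79 = 1278.481 m^2
V = 1278.481 / 261 = 4.89839

4.89839 m^3


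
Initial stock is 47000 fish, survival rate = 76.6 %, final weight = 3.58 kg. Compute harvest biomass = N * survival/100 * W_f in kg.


Survivors = 47000 * 76.6/100 = 36002 fish
Harvest biomass = survivors * W_f = 36002 * 3.58 = 128887.16 kg

128887.16 kg


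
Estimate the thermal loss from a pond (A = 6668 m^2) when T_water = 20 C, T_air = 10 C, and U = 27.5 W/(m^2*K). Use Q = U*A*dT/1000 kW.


Temperature difference dT = 20 - 10 = 10 K
Heat loss (W) = U * A * dT = 27.5 * 6668 * 10 = 1833700 W
Convert to kW: 1833700 / 1000 = 1833.7 kW

1833.7 kW


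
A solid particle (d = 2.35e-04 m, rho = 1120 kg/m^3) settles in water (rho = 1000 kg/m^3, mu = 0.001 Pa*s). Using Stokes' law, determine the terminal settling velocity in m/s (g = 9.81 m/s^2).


Density difference: rho_p - rho_f = 1120 - 1000 = 120 kg/m^3
d^2 = (2.35e-04)^2 = 5.5225e-08 m^2
Numerator = (rho_p - rho_f) * g * d^2 = 120 * 9.81 * 5.5225e-08 = 6.501087e-05
Denominator = 18 * mu = 18 * 0.001 = 0.018
v_s = 6.501087e-05 / 0.018 = 0.00361171 m/s
Check: Re = rho_f * v_s * d / mu = 1000 * 0.00361171 * 2.35e-04 / 0.001 = 0.849 < 1, so Stokes' law applies.

0.00361171 m/s


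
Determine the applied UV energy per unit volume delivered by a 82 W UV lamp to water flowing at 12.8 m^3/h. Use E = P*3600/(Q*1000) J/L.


Energy delivered per hour = 82 W * 3600 s = 295200 J/h
Volume treated per hour = 12.8 m^3/h * 1000 = 12800 L/h
dose = 295200 / 12800 = 23.0625 J/L

23.0625 J/L


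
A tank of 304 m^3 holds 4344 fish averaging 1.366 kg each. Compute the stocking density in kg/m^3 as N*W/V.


Total biomass = 4344 fish * 1.366 kg = 5933.904 kg
Density = total biomass / volume = 5933.904 / 304 = 19.5194 kg/m^3

19.5194 kg/m^3


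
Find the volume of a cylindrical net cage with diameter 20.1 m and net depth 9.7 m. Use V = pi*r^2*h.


r = d/2 = 20.1/2 = 10.05 m
Base area = pi*r^2 = pi*10.05^2 = 317.30871 m^2
Volume = 317.30871 * 9.7 = 3077.89 m^3

3077.89 m^3


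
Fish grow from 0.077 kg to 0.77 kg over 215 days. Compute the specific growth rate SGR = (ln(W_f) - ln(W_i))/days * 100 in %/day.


ln(W_f) = ln(0.77) = -0.26136476
ln(W_i) = ln(0.077) = -2.5639499
ln(W_f) - ln(W_i) = -0.26136476 - -2.5639499 = 2.3025851
SGR = 2.3025851 / 215 * 100 = 1.07097 %/day

1.07097 %/day


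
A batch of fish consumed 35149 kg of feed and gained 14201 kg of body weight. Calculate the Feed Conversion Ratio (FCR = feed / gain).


FCR = feed consumed / weight gained
FCR = 35149 kg / 14201 kg = 2.47511

2.47511


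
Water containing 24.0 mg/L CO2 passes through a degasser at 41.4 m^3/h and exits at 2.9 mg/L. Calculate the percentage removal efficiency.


CO2_out / CO2_in = 2.9 / 24.0 = 0.12083333
Fraction remaining = 0.12083333
efficiency = (1 - 0.12083333) * 100 = 87.9167 %

87.9167 %


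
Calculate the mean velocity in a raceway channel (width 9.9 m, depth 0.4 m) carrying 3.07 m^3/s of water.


Cross-sectional area = W * d = 9.9 * 0.4 = 3.96 m^2
Velocity = Q / A = 3.07 / 3.96 = 0.775253 m/s

0.775253 m/s


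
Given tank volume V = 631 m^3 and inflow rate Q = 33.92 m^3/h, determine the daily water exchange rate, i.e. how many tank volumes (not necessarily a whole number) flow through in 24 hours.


Daily flow volume = 33.92 m^3/h * 24 h = 814.08 m^3/day
Exchanges = daily flow / tank volume = 814.08 / 631 = 1.29014 exchanges/day

1.29014 exchanges/day


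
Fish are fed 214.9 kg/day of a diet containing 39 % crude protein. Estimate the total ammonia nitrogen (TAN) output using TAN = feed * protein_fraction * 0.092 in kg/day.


Protein in feed = 214.9 * 39/100 = 83.811 kg/day
TAN = protein * 0.092 = 83.811 * 0.092 = 7.710612 kg/day

7.710612 kg/day


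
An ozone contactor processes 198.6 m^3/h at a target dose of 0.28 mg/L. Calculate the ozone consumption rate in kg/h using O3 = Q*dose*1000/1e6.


O3 demand (mg/h) = Q * dose * 1000 = 198.6 * 0.28 * 1000 = 55608 mg/h
Convert mg to kg: 55608 / 1e6 = 0.055608 kg/h

0.055608 kg/h


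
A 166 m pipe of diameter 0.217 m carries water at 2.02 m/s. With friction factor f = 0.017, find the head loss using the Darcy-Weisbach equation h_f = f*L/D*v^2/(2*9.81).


v^2 = 2.02^2 = 4.0804 m^2/s^2
L/D = 166/0.217 = 764.97696
h_f = f*(L/D)*v^2/(2g) = 0.017 * 764.97696 * 4.0804 / 19.62 = 2.70459 m

2.70459 m


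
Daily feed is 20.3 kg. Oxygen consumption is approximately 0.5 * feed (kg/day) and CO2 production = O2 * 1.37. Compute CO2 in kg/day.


O2 = 20.3 * 0.5 = 10.15
CO2 = 10.15 * 1.37 = 13.9055

13.9055 kg/day


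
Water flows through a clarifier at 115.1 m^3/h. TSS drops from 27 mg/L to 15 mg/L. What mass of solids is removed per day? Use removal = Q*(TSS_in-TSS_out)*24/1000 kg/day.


Concentration drop: TSS_in - TSS_out = 27 - 15 = 12 mg/L
Hourly solids removed = Q * dTSS = 115.1 m^3/h * 12 mg/L = 1381.2 g/h  (m^3/h * mg/L = g/h)
Daily solids removed = 1381.2 * 24 = 33148.8 g/day
Convert g to kg: 33148.8 / 1000 = 33.1488 kg/day

33.1488 kg/day


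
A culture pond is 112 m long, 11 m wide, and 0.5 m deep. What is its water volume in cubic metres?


Base area = L * W = 112 * 11 = 1232 m^2
Volume = area * depth = 1232 * 0.5 = 616 m^3

616 m^3


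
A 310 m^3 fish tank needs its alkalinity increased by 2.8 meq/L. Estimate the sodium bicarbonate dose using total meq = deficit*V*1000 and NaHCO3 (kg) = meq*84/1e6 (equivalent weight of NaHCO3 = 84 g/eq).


Tank volume in L = 310 m^3 * 1000 = 310000 L
Total meq required = 2.8 meq/L * 310000 L = 868000 meq
NaHCO3 mass = 868000 meq * 84 mg/meq / 1e6 = 72.912 kg

72.912 kg


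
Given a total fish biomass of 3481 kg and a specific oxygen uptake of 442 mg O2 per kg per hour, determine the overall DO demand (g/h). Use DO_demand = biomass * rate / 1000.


Total O2 consumption (mg/h) = 3481 kg * 442 mg/(kg*h) = 1538602 mg/h
Convert to g/h: 1538602 / 1000 = 1538.602 g/h

1538.602 g/h


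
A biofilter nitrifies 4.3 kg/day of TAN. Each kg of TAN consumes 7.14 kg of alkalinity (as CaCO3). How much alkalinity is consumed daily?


Alkalinity factor: 7.14 kg CaCO3 consumed per kg TAN nitrified
alk = 4.3 kg TAN * 7.14 = 30.702 kg CaCO3/day

30.702 kg CaCO3/day


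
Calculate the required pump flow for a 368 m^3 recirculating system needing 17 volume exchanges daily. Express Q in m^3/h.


Daily recirculation volume = 368 m^3 * 17 = 6256 m^3/day
Flow rate Q = daily volume / 24 h = 6256 / 24 = 260.667 m^3/h

260.667 m^3/h


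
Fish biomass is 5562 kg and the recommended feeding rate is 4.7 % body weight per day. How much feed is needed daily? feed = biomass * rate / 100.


Feeding rate fraction = 4.7% / 100 = 0.047
Daily feed = 5562 kg * 0.047 = 261.414 kg/day

261.414 kg/day


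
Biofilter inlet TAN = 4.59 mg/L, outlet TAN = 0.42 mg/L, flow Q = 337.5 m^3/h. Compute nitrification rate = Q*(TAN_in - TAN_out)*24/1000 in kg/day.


Concentration drop: TAN_in - TAN_out = 4.59 - 0.42 = 4.17 mg/L
Hourly TAN removed = Q * dTAN = 337.5 m^3/h * 4.17 mg/L = 1407.375 g/h  (m^3/h * mg/L = g/h)
Daily TAN removed = 1407.375 * 24 = 33777 g/day
Convert to kg/day: 33777 / 1000 = 33.777 kg/day

33.777 kg/day


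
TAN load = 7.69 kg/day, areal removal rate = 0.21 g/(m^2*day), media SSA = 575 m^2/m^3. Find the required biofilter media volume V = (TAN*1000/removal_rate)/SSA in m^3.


A = 7.69*1000 / 0.21 = 36619.048 m^2
V = 36619.048 / 575 = 63.6853

63.6853 m^3


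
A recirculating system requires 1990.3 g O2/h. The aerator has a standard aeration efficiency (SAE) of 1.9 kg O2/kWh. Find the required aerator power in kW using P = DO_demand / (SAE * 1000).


SAE in g O2/kWh = 1.9 * 1000 = 1900 g/kWh
P = DO_demand / SAE_g = 1990.3 / 1900 = 1.04753 kW

1.04753 kW


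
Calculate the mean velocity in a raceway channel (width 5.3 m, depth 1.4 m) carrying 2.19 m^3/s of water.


Cross-sectional area = W * d = 5.3 * 1.4 = 7.42 m^2
Velocity = Q / A = 2.19 / 7.42 = 0.295148 m/s

0.295148 m/s


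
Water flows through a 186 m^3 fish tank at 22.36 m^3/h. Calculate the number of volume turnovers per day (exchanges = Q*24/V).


Daily flow volume = 22.36 m^3/h * 24 h = 536.64 m^3/day
Exchanges = daily flow / tank volume = 536.64 / 186 = 2.88516 exchanges/day

2.88516 exchanges/day


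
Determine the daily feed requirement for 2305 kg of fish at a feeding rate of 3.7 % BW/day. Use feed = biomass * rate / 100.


Feeding rate fraction = 3.7% / 100 = 0.037
Daily feed = 2305 kg * 0.037 = 85.285 kg/day

85.285 kg/day


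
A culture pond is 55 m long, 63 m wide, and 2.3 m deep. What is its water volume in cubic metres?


Base area = L * W = 55 * 63 = 3465 m^2
Volume = area * depth = 3465 * 2.3 = 7969.5 m^3

7969.5 m^3


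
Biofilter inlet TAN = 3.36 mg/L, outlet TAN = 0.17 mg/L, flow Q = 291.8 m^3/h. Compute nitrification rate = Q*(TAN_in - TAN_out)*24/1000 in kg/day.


Concentration drop: TAN_in - TAN_out = 3.36 - 0.17 = 3.19 mg/L
Hourly TAN removed = Q * dTAN = 291.8 m^3/h * 3.19 mg/L = 930.842 g/h  (m^3/h * mg/L = g/h)
Daily TAN removed = 930.842 * 24 = 22340.208 g/day
Convert to kg/day: 22340.208 / 1000 = 22.340208 kg/day

22.340208 kg/day


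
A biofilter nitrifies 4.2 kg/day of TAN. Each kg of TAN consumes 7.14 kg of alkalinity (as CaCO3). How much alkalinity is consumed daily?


Alkalinity factor: 7.14 kg CaCO3 consumed per kg TAN nitrified
alk = 4.2 kg TAN * 7.14 = 29.988 kg CaCO3/day

29.988 kg CaCO3/day


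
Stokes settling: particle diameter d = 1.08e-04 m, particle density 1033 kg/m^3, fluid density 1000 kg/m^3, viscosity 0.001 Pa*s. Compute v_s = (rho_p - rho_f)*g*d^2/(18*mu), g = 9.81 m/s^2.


Density difference: rho_p - rho_f = 1033 - 1000 = 33 kg/m^3
d^2 = (1.08e-04)^2 = 1.1664e-08 m^2
Numerator = (rho_p - rho_f) * g * d^2 = 33 * 9.81 * 1.1664e-08 = 3.7759867e-06
Denominator = 18 * mu = 18 * 0.001 = 0.018
v_s = 3.7759867e-06 / 0.018 = 2.09777e-04 m/s
Check: Re = rho_f * v_s * d / mu = 1000 * 2.09777e-04 * 1.08e-04 / 0.001 = 0.0227 < 1, so Stokes' law applies.

2.09777e-04 m/s


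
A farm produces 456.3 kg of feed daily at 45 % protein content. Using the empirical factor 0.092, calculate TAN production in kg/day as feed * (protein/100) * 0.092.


Protein in feed = 456.3 * 45/100 = 205.335 kg/day
TAN = protein * 0.092 = 205.335 * 0.092 = 18.89082 kg/day

18.89082 kg/day


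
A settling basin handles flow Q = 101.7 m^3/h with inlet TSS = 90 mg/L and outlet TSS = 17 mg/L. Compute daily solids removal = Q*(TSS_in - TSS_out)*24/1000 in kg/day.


Concentration drop: TSS_in - TSS_out = 90 - 17 = 73 mg/L
Hourly solids removed = Q * dTSS = 101.7 m^3/h * 73 mg/L = 7424.1 g/h  (m^3/h * mg/L = g/h)
Daily solids removed = 7424.1 * 24 = 178178.4 g/day
Convert g to kg: 178178.4 / 1000 = 178.1784 kg/day

178.1784 kg/day


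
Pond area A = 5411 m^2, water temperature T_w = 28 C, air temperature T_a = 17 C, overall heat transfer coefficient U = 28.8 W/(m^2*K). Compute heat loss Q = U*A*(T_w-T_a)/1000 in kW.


Temperature difference dT = 28 - 17 = 11 K
Heat loss (W) = U * A * dT = 28.8 * 5411 * 11 = 1714204.8 W
Convert to kW: 1714204.8 / 1000 = 1714.2048 kW

1714.2048 kW


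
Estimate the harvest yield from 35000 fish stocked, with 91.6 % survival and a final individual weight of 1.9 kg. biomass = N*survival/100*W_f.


Survivors = 35000 * 91.6/100 = 32060 fish
Harvest biomass = survivors * W_f = 32060 * 1.9 = 60914 kg

60914 kg


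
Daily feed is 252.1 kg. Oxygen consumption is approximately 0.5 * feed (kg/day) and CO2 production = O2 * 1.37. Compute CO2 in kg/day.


O2 = 252.1 * 0.5 = 126.05
CO2 = 126.05 * 1.37 = 172.6885

172.6885 kg/day


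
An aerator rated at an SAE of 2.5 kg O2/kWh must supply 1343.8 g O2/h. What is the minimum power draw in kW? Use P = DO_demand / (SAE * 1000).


SAE in g O2/kWh = 2.5 * 1000 = 2500 g/kWh
P = DO_demand / SAE_g = 1343.8 / 2500 = 0.53752 kW

0.53752 kW


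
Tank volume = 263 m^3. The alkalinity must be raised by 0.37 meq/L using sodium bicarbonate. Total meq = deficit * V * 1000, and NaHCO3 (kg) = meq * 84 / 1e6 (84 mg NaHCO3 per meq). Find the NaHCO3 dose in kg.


Tank volume in L = 263 m^3 * 1000 = 263000 L
Total meq required = 0.37 meq/L * 263000 L = 97310 meq
NaHCO3 mass = 97310 meq * 84 mg/meq / 1e6 = 8.17404 kg

8.17404 kg


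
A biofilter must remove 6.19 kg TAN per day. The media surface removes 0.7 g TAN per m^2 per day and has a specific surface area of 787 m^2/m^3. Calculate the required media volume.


A = 6.19*1000 / 0.7 = 8842.8571 m^2
V = 8842.8571 / 787 = 11.2362

11.2362 m^3


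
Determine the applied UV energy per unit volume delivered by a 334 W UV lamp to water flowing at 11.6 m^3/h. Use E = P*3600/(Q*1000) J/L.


Energy delivered per hour = 334 W * 3600 s = 1202400 J/h
Volume treated per hour = 11.6 m^3/h * 1000 = 11600 L/h
dose = 1202400 / 11600 = 103.655 J/L

103.655 J/L


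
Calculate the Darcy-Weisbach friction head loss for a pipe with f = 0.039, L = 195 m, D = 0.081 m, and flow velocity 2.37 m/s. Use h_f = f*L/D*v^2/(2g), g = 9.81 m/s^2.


v^2 = 2.37^2 = 5.6169 m^2/s^2
L/D = 195/0.081 = 2407.4074
h_f = f*(L/D)*v^2/(2g) = 0.039 * 2407.4074 * 5.6169 / 19.62 = 26.8789 m

26.8789 m


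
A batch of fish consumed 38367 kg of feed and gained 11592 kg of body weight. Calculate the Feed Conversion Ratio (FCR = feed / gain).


FCR = feed consumed / weight gained
FCR = 38367 kg / 11592 kg = 3.30978

3.30978


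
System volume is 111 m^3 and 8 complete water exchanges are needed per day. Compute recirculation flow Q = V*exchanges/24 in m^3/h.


Daily recirculation volume = 111 m^3 * 8 = 888 m^3/day
Flow rate Q = daily volume / 24 h = 888 / 24 = 37 m^3/h

37 m^3/h


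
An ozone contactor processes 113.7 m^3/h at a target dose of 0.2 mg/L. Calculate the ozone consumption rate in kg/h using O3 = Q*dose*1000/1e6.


O3 demand (mg/h) = Q * dose * 1000 = 113.7 * 0.2 * 1000 = 22740 mg/h
Convert mg to kg: 22740 / 1e6 = 0.02274 kg/h

0.02274 kg/h


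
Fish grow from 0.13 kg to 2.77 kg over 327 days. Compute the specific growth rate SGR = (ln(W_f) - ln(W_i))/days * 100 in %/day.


ln(W_f) = ln(2.77) = 1.0188473
ln(W_i) = ln(0.13) = -2.0402208
ln(W_f) - ln(W_i) = 1.0188473 - -2.0402208 = 3.0590681
SGR = 3.0590681 / 327 * 100 = 0.935495 %/day

0.935495 %/day


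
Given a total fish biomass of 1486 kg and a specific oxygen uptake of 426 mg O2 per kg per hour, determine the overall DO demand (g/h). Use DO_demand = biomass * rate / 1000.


Total O2 consumption (mg/h) = 1486 kg * 426 mg/(kg*h) = 633036 mg/h
Convert to g/h: 633036 / 1000 = 633.036 g/h

633.036 g/h


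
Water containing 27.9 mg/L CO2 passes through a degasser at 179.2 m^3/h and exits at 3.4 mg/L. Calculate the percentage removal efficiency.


CO2_out / CO2_in = 3.4 / 27.9 = 0.1218638
Fraction remaining = 0.1218638
efficiency = (1 - 0.1218638) * 100 = 87.8136 %

87.8136 %


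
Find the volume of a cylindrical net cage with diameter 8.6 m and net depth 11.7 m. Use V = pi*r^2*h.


r = d/2 = 8.6/2 = 4.3 m
Base area = pi*r^2 = pi*4.3^2 = 58.088048 m^2
Volume = 58.088048 * 11.7 = 679.63 m^3

679.63 m^3


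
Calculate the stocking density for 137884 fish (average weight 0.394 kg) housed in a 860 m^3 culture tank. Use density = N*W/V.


Total biomass = 137884 fish * 0.394 kg = 54326.296 kg
Density = total biomass / volume = 54326.296 / 860 = 63.1701 kg/m^3

63.1701 kg/m^3


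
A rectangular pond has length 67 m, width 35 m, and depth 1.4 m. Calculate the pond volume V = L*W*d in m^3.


Base area = L * W = 67 * 35 = 2345 m^2
Volume = area * depth = 2345 * 1.4 = 3283 m^3

3283 m^3


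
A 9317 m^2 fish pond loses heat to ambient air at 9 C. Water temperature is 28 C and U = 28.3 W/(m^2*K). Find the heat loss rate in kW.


Temperature difference dT = 28 - 9 = 19 K
Heat loss (W) = U * A * dT = 28.3 * 9317 * 19 = 5009750.9 W
Convert to kW: 5009750.9 / 1000 = 5009.7509 kW

5009.7509 kW


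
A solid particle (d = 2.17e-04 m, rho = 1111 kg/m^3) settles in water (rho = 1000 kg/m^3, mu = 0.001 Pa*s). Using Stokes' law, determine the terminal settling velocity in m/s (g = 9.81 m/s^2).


Density difference: rho_p - rho_f = 1111 - 1000 = 111 kg/m^3
d^2 = (2.17e-04)^2 = 4.7089e-08 m^2
Numerator = (rho_p - rho_f) * g * d^2 = 111 * 9.81 * 4.7089e-08 = 5.1275683e-05
Denominator = 18 * mu = 18 * 0.001 = 0.018
v_s = 5.1275683e-05 / 0.018 = 0.00284865 m/s
Check: Re = rho_f * v_s * d / mu = 1000 * 0.00284865 * 2.17e-04 / 0.001 = 0.618 < 1, so Stokes' law applies.

0.00284865 m/s


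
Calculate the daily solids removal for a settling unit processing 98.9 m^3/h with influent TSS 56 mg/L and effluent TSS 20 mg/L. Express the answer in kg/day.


Concentration drop: TSS_in - TSS_out = 56 - 20 = 36 mg/L
Hourly solids removed = Q * dTSS = 98.9 m^3/h * 36 mg/L = 3560.4 g/h  (m^3/h * mg/L = g/h)
Daily solids removed = 3560.4 * 24 = 85449.6 g/day
Convert g to kg: 85449.6 / 1000 = 85.4496 kg/day

85.4496 kg/day


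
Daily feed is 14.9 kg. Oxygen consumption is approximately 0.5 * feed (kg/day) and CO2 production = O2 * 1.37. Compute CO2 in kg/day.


O2 = 14.9 * 0.5 = 7.45
CO2 = 7.45 * 1.37 = 10.2065

10.2065 kg/day


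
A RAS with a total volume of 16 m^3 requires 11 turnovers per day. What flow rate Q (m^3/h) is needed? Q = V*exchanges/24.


Daily recirculation volume = 16 m^3 * 11 = 176 m^3/day
Flow rate Q = daily volume / 24 h = 176 / 24 = 7.33333 m^3/h

7.33333 m^3/h


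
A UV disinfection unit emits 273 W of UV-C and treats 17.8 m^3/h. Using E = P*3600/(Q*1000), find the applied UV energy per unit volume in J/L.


Energy delivered per hour = 273 W * 3600 s = 982800 J/h
Volume treated per hour = 17.8 m^3/h * 1000 = 17800 L/h
dose = 982800 / 17800 = 55.2135 J/L

55.2135 J/L


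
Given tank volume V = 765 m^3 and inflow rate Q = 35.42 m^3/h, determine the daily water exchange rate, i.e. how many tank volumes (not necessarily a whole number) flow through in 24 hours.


Daily flow volume = 35.42 m^3/h * 24 h = 850.08 m^3/day
Exchanges = daily flow / tank volume = 850.08 / 765 = 1.11122 exchanges/day

1.11122 exchanges/day


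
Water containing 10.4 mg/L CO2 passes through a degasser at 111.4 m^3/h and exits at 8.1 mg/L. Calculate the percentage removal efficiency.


CO2_out / CO2_in = 8.1 / 10.4 = 0.77884615
Fraction remaining = 0.77884615
efficiency = (1 - 0.77884615) * 100 = 22.1154 %

22.1154 %


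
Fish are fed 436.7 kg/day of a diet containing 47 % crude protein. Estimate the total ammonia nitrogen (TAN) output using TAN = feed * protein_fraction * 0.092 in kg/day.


Protein in feed = 436.7 * 47/100 = 205.249 kg/day
TAN = protein * 0.092 = 205.249 * 0.092 = 18.882908 kg/day

18.882908 kg/day


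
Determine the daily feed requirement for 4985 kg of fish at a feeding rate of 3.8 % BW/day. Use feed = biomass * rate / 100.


Feeding rate fraction = 3.8% / 100 = 0.038
Daily feed = 4985 kg * 0.038 = 189.43 kg/day

189.43 kg/day


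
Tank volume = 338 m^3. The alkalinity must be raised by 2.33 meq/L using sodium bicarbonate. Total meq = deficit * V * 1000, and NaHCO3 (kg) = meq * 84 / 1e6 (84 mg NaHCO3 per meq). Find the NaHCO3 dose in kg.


Tank volume in L = 338 m^3 * 1000 = 338000 L
Total meq required = 2.33 meq/L * 338000 L = 787540 meq
NaHCO3 mass = 787540 meq * 84 mg/meq / 1e6 = 66.1534 kg

66.1534 kg


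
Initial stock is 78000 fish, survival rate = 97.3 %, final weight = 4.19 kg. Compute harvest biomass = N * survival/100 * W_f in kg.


Survivors = 78000 * 97.3/100 = 75894 fish
Harvest biomass = survivors * W_f = 75894 * 4.19 = 317995.86 kg

317995.86 kg


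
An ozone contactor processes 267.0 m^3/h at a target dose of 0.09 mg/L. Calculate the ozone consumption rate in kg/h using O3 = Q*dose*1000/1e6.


O3 demand (mg/h) = Q * dose * 1000 = 267.0 * 0.09 * 1000 = 24030 mg/h
Convert mg to kg: 24030 / 1e6 = 0.02403 kg/h

0.02403 kg/h


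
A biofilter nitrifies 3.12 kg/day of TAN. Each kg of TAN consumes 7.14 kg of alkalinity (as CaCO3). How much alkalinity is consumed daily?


Alkalinity factor: 7.14 kg CaCO3 consumed per kg TAN nitrified
alk = 3.12 kg TAN * 7.14 = 22.2768 kg CaCO3/day

22.2768 kg CaCO3/day


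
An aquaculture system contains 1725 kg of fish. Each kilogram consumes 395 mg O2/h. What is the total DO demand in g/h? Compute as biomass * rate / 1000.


Total O2 consumption (mg/h) = 1725 kg * 395 mg/(kg*h) = 681375 mg/h
Convert to g/h: 681375 / 1000 = 681.375 g/h

681.375 g/h


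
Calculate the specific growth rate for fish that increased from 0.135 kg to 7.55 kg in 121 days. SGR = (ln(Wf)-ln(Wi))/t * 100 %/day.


ln(W_f) = ln(7.55) = 2.0215476
ln(W_i) = ln(0.135) = -2.0024805
ln(W_f) - ln(W_i) = 2.0215476 - -2.0024805 = 4.0240281
SGR = 4.0240281 / 121 * 100 = 3.32564 %/day

3.32564 %/day


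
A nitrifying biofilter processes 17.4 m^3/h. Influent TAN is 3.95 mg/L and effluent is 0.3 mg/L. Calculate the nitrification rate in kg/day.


Concentration drop: TAN_in - TAN_out = 3.95 - 0.3 = 3.65 mg/L
Hourly TAN removed = Q * dTAN = 17.4 m^3/h * 3.65 mg/L = 63.51 g/h  (m^3/h * mg/L = g/h)
Daily TAN removed = 63.51 * 24 = 1524.24 g/day
Convert to kg/day: 1524.24 / 1000 = 1.52424 kg/day

1.52424 kg/day


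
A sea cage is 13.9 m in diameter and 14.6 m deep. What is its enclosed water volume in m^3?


r = d/2 = 13.9/2 = 6.95 m
Base area = pi*r^2 = pi*6.95^2 = 151.74678 m^2
Volume = 151.74678 * 14.6 = 2215.5 m^3

2215.5 m^3


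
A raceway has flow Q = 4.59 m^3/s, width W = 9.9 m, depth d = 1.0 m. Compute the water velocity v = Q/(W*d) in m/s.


Cross-sectional area = W * d = 9.9 * 1.0 = 9.9 m^2
Velocity = Q / A = 4.59 / 9.9 = 0.463636 m/s

0.463636 m/s


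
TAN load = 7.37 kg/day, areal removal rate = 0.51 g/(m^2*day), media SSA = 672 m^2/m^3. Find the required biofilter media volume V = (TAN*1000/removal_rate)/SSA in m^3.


A = 7.37*1000 / 0.51 = 14450.98 m^2
V = 14450.98 / 672 = 21.5044

21.5044 m^3


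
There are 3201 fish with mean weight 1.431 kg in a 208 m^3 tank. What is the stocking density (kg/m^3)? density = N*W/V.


Total biomass = 3201 fish * 1.431 kg = 4580.631 kg
Density = total biomass / volume = 4580.631 / 208 = 22.0223 kg/m^3

22.0223 kg/m^3


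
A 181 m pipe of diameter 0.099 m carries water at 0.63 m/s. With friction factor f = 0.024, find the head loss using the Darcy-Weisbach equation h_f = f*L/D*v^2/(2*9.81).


v^2 = 0.63^2 = 0.3969 m^2/s^2
L/D = 181/0.099 = 1828.2828
h_f = f*(L/D)*v^2/(2g) = 0.024 * 1828.2828 * 0.3969 / 19.62 = 0.88764 m

0.88764 m


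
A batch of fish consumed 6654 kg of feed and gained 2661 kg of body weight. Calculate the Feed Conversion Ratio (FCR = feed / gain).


FCR = feed consumed / weight gained
FCR = 6654 kg / 2661 kg = 2.50056

2.50056


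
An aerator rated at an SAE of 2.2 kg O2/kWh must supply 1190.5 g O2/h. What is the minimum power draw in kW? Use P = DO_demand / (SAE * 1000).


SAE in g O2/kWh = 2.2 * 1000 = 2200 g/kWh
P = DO_demand / SAE_g = 1190.5 / 2200 = 0.541136 kW

0.541136 kW


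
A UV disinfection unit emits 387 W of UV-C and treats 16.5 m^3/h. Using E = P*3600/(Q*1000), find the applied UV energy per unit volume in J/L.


Energy delivered per hour = 387 W * 3600 s = 1393200 J/h
Volume treated per hour = 16.5 m^3/h * 1000 = 16500 L/h
dose = 1393200 / 16500 = 84.4364 J/L

84.4364 J/L


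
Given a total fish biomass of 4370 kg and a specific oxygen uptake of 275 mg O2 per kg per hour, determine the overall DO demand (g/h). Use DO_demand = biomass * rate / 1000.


Total O2 consumption (mg/h) = 4370 kg * 275 mg/(kg*h) = 1201750 mg/h
Convert to g/h: 1201750 / 1000 = 1201.75 g/h

1201.75 g/h


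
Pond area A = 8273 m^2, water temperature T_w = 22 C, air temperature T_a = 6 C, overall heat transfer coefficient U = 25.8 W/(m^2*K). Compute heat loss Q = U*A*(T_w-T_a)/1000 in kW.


Temperature difference dT = 22 - 6 = 16 K
Heat loss (W) = U * A * dT = 25.8 * 8273 * 16 = 3415094.4 W
Convert to kW: 3415094.4 / 1000 = 3415.0944 kW

3415.0944 kW


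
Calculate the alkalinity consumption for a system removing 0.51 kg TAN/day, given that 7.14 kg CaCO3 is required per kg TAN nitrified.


Alkalinity factor: 7.14 kg CaCO3 consumed per kg TAN nitrified
alk = 0.51 kg TAN * 7.14 = 3.6414 kg CaCO3/day

3.6414 kg CaCO3/day


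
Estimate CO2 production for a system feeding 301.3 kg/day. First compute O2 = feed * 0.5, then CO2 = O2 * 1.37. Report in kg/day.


O2 = 301.3 * 0.5 = 150.65
CO2 = 150.65 * 1.37 = 206.3905

206.3905 kg/day


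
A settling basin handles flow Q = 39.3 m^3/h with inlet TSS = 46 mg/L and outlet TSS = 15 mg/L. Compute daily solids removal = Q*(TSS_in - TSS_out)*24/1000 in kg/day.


Concentration drop: TSS_in - TSS_out = 46 - 15 = 31 mg/L
Hourly solids removed = Q * dTSS = 39.3 m^3/h * 31 mg/L = 1218.3 g/h  (m^3/h * mg/L = g/h)
Daily solids removed = 1218.3 * 24 = 29239.2 g/day
Convert g to kg: 29239.2 / 1000 = 29.2392 kg/day

29.2392 kg/day


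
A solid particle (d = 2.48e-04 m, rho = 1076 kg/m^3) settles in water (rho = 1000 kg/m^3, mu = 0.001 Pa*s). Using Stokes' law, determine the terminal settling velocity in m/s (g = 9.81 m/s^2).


Density difference: rho_p - rho_f = 1076 - 1000 = 76 kg/m^3
d^2 = (2.48e-04)^2 = 6.1504e-08 m^2
Numerator = (rho_p - rho_f) * g * d^2 = 76 * 9.81 * 6.1504e-08 = 4.5854922e-05
Denominator = 18 * mu = 18 * 0.001 = 0.018
v_s = 4.5854922e-05 / 0.018 = 0.0025475 m/s
Check: Re = rho_f * v_s * d / mu = 1000 * 0.0025475 * 2.48e-04 / 0.001 = 0.632 < 1, so Stokes' law applies.

0.0025475 m/s


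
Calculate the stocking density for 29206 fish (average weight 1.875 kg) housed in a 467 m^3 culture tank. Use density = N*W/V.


Total biomass = 29206 fish * 1.875 kg = 54761.25 kg
Density = total biomass / volume = 54761.25 / 467 = 117.262 kg/m^3

117.262 kg/m^3


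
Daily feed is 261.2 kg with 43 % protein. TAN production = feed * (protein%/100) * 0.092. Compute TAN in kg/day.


Protein in feed = 261.2 * 43/100 = 112.316 kg/day
TAN = protein * 0.092 = 112.316 * 0.092 = 10.333072 kg/day

10.333072 kg/day


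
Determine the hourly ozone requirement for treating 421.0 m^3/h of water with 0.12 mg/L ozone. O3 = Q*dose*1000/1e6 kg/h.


O3 demand (mg/h) = Q * dose * 1000 = 421.0 * 0.12 * 1000 = 50520 mg/h
Convert mg to kg: 50520 / 1e6 = 0.05052 kg/h

0.05052 kg/h


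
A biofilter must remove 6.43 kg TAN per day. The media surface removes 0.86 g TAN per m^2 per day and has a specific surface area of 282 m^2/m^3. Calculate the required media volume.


A = 6.43*1000 / 0.86 = 7476.7442 m^2
V = 7476.7442 / 282 = 26.5133

26.5133 m^3


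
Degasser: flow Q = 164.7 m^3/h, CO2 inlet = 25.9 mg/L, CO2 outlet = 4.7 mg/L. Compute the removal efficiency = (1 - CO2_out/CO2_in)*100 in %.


CO2_out / CO2_in = 4.7 / 25.9 = 0.18146718
Fraction remaining = 0.18146718
efficiency = (1 - 0.18146718) * 100 = 81.8533 %

81.8533 %


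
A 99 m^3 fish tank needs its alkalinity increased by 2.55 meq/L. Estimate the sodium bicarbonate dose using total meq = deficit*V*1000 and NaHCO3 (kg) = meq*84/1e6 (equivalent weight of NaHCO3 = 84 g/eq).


Tank volume in L = 99 m^3 * 1000 = 99000 L
Total meq required = 2.55 meq/L * 99000 L = 252450 meq
NaHCO3 mass = 252450 meq * 84 mg/meq / 1e6 = 21.2058 kg

21.2058 kg


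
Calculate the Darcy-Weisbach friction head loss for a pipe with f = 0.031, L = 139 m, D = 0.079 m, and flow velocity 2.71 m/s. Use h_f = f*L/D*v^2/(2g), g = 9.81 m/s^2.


v^2 = 2.71^2 = 7.3441 m^2/s^2
L/D = 139/0.079 = 1759.4937
h_f = f*(L/D)*v^2/(2g) = 0.031 * 1759.4937 * 7.3441 / 19.62 = 20.4169 m

20.4169 m


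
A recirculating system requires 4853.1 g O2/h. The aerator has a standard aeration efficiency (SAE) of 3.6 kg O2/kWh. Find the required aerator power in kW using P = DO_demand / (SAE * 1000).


SAE in g O2/kWh = 3.6 * 1000 = 3600 g/kWh
P = DO_demand / SAE_g = 4853.1 / 3600 = 1.34808 kW

1.34808 kW


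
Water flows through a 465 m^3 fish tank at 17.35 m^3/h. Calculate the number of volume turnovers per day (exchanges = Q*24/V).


Daily flow volume = 17.35 m^3/h * 24 h = 416.4 m^3/day
Exchanges = daily flow / tank volume = 416.4 / 465 = 0.895484 exchanges/day

0.895484 exchanges/day


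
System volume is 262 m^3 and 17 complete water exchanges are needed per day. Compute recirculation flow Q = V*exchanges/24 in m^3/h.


Daily recirculation volume = 262 m^3 * 17 = 4454 m^3/day
Flow rate Q = daily volume / 24 h = 4454 / 24 = 185.583 m^3/h

185.583 m^3/h


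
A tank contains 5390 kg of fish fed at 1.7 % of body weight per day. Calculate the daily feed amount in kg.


Feeding rate fraction = 1.7% / 100 = 0.017
Daily feed = 5390 kg * 0.017 = 91.63 kg/day

91.63 kg/day


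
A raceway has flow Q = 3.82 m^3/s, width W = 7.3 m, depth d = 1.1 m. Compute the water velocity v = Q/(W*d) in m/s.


Cross-sectional area = W * d = 7.3 * 1.1 = 8.03 m^2
Velocity = Q / A = 3.82 / 8.03 = 0.475716 m/s

0.475716 m/s


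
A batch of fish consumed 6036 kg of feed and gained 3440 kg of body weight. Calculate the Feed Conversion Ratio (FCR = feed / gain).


FCR = feed consumed / weight gained
FCR = 6036 kg / 3440 kg = 1.75465

1.75465


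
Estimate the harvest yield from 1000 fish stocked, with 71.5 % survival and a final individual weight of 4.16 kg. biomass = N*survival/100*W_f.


Survivors = 1000 * 71.5/100 = 715 fish
Harvest biomass = survivors * W_f = 715 * 4.16 = 2974.4 kg

2974.4 kg


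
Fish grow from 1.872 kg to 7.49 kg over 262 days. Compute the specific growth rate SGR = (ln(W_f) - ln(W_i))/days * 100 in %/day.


ln(W_f) = ln(7.49) = 2.0135688
ln(W_i) = ln(1.872) = 0.62700738
ln(W_f) - ln(W_i) = 2.0135688 - 0.62700738 = 1.3865614
SGR = 1.3865614 / 262 * 100 = 0.529222 %/day

0.529222 %/day


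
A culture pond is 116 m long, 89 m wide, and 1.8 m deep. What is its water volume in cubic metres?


Base area = L * W = 116 * 89 = 10324 m^2
Volume = area * depth = 10324 * 1.8 = 18583.2 m^3

18583.2 m^3


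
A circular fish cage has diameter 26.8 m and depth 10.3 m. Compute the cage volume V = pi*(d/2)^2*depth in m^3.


r = d/2 = 26.8/2 = 13.4 m
Base area = pi*r^2 = pi*13.4^2 = 564.10438 m^2
Volume = 564.10438 * 10.3 = 5810.28 m^3

5810.28 m^3


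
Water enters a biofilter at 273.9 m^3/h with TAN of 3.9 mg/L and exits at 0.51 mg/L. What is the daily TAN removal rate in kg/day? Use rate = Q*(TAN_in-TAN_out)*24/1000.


Concentration drop: TAN_in - TAN_out = 3.9 - 0.51 = 3.39 mg/L
Hourly TAN removed = Q * dTAN = 273.9 m^3/h * 3.39 mg/L = 928.521 g/h  (m^3/h * mg/L = g/h)
Daily TAN removed = 928.521 * 24 = 22284.504 g/day
Convert to kg/day: 22284.504 / 1000 = 22.284504 kg/day

22.284504 kg/day


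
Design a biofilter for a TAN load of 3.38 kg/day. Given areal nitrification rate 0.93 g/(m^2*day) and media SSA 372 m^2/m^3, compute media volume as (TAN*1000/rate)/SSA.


A = 3.38*1000 / 0.93 = 3634.4086 m^2
V = 3634.4086 / 372 = 9.76992

9.76992 m^3


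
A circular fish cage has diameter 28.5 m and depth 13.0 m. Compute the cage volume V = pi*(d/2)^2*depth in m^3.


r = d/2 = 28.5/2 = 14.25 m
Base area = pi*r^2 = pi*14.25^2 = 637.93966 m^2
Volume = 637.93966 * 13.0 = 8293.22 m^3

8293.22 m^3


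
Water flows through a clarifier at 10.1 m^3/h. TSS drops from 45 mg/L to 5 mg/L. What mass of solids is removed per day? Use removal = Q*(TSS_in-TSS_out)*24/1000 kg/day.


Concentration drop: TSS_in - TSS_out = 45 - 5 = 40 mg/L
Hourly solids removed = Q * dTSS = 10.1 m^3/h * 40 mg/L = 404 g/h  (m^3/h * mg/L = g/h)
Daily solids removed = 404 * 24 = 9696 g/day
Convert g to kg: 9696 / 1000 = 9.696 kg/day

9.696 kg/day


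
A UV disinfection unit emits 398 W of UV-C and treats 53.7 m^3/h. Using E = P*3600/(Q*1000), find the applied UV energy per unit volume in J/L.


Energy delivered per hour = 398 W * 3600 s = 1432800 J/h
Volume treated per hour = 53.7 m^3/h * 1000 = 53700 L/h
dose = 1432800 / 53700 = 26.6816 J/L

26.6816 J/L


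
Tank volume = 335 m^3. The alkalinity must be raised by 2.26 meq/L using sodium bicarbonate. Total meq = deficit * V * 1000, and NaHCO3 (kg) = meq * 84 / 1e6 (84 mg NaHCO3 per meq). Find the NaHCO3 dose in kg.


Tank volume in L = 335 m^3 * 1000 = 335000 L
Total meq required = 2.26 meq/L * 335000 L = 757100 meq
NaHCO3 mass = 757100 meq * 84 mg/meq / 1e6 = 63.5964 kg

63.5964 kg


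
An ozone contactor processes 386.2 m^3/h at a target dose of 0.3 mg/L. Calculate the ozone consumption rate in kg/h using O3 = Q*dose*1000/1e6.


O3 demand (mg/h) = Q * dose * 1000 = 386.2 * 0.3 * 1000 = 115860 mg/h
Convert mg to kg: 115860 / 1e6 = 0.11586 kg/h

0.11586 kg/h
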